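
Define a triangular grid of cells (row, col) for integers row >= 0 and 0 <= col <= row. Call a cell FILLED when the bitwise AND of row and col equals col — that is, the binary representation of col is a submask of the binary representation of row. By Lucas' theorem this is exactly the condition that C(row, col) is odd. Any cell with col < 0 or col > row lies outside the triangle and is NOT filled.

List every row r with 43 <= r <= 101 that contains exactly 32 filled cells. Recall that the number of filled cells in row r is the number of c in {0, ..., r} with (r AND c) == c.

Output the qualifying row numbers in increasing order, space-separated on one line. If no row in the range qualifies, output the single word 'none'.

Answer: 47 55 59 61 62 79 87 91 93 94

Derivation:
Row r has 2^popcount(r) filled cells, so we need popcount(r) = log2(32) = 5.
Scan r = 43..101 and keep those with exactly 5 one-bits:
r=43=101011 popcount=4 -> skip
r=44=101100 popcount=3 -> skip
r=45=101101 popcount=4 -> skip
r=46=101110 popcount=4 -> skip
r=47=101111 popcount=5 -> KEEP
r=48=110000 popcount=2 -> skip
r=49=110001 popcount=3 -> skip
r=50=110010 popcount=3 -> skip
r=51=110011 popcount=4 -> skip
r=52=110100 popcount=3 -> skip
r=53=110101 popcount=4 -> skip
r=54=110110 popcount=4 -> skip
r=55=110111 popcount=5 -> KEEP
r=56=111000 popcount=3 -> skip
r=57=111001 popcount=4 -> skip
r=58=111010 popcount=4 -> skip
r=59=111011 popcount=5 -> KEEP
r=60=111100 popcount=4 -> skip
r=61=111101 popcount=5 -> KEEP
r=62=111110 popcount=5 -> KEEP
r=63=111111 popcount=6 -> skip
r=64=1000000 popcount=1 -> skip
r=65=1000001 popcount=2 -> skip
r=66=1000010 popcount=2 -> skip
r=67=1000011 popcount=3 -> skip
r=68=1000100 popcount=2 -> skip
r=69=1000101 popcount=3 -> skip
r=70=1000110 popcount=3 -> skip
r=71=1000111 popcount=4 -> skip
r=72=1001000 popcount=2 -> skip
r=73=1001001 popcount=3 -> skip
r=74=1001010 popcount=3 -> skip
r=75=1001011 popcount=4 -> skip
r=76=1001100 popcount=3 -> skip
r=77=1001101 popcount=4 -> skip
r=78=1001110 popcount=4 -> skip
r=79=1001111 popcount=5 -> KEEP
r=80=1010000 popcount=2 -> skip
r=81=1010001 popcount=3 -> skip
r=82=1010010 popcount=3 -> skip
r=83=1010011 popcount=4 -> skip
r=84=1010100 popcount=3 -> skip
r=85=1010101 popcount=4 -> skip
r=86=1010110 popcount=4 -> skip
r=87=1010111 popcount=5 -> KEEP
r=88=1011000 popcount=3 -> skip
r=89=1011001 popcount=4 -> skip
r=90=1011010 popcount=4 -> skip
r=91=1011011 popcount=5 -> KEEP
r=92=1011100 popcount=4 -> skip
r=93=1011101 popcount=5 -> KEEP
r=94=1011110 popcount=5 -> KEEP
r=95=1011111 popcount=6 -> skip
r=96=1100000 popcount=2 -> skip
r=97=1100001 popcount=3 -> skip
r=98=1100010 popcount=3 -> skip
r=99=1100011 popcount=4 -> skip
r=100=1100100 popcount=3 -> skip
r=101=1100101 popcount=4 -> skip
Kept rows: 47 55 59 61 62 79 87 91 93 94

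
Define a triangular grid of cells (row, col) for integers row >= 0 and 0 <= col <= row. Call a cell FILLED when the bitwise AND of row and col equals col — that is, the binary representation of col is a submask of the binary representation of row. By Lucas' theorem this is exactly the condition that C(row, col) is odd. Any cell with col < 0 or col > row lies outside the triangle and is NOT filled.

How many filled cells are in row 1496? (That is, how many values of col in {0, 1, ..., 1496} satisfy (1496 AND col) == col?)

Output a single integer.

Answer: 64

Derivation:
1496 in binary = 10111011000
popcount(1496) = number of 1-bits in 10111011000 = 6
A col c satisfies (1496 AND c) == c iff every set bit of c is also set in 1496; each of the 6 set bits of 1496 can independently be on or off in c.
count = 2^6 = 64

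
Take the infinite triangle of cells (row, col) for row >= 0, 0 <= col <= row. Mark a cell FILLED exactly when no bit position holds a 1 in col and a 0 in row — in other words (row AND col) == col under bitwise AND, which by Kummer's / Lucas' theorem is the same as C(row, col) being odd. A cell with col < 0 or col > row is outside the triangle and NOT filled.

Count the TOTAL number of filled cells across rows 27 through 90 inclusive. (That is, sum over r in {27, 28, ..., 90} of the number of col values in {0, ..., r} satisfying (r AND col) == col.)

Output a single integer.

r27=11011 pc4: +16 =16
r28=11100 pc3: +8 =24
r29=11101 pc4: +16 =40
r30=11110 pc4: +16 =56
r31=11111 pc5: +32 =88
r32=100000 pc1: +2 =90
r33=100001 pc2: +4 =94
r34=100010 pc2: +4 =98
r35=100011 pc3: +8 =106
r36=100100 pc2: +4 =110
r37=100101 pc3: +8 =118
r38=100110 pc3: +8 =126
r39=100111 pc4: +16 =142
r40=101000 pc2: +4 =146
r41=101001 pc3: +8 =154
r42=101010 pc3: +8 =162
r43=101011 pc4: +16 =178
r44=101100 pc3: +8 =186
r45=101101 pc4: +16 =202
r46=101110 pc4: +16 =218
r47=101111 pc5: +32 =250
r48=110000 pc2: +4 =254
r49=110001 pc3: +8 =262
r50=110010 pc3: +8 =270
r51=110011 pc4: +16 =286
r52=110100 pc3: +8 =294
r53=110101 pc4: +16 =310
r54=110110 pc4: +16 =326
r55=110111 pc5: +32 =358
r56=111000 pc3: +8 =366
r57=111001 pc4: +16 =382
r58=111010 pc4: +16 =398
r59=111011 pc5: +32 =430
r60=111100 pc4: +16 =446
r61=111101 pc5: +32 =478
r62=111110 pc5: +32 =510
r63=111111 pc6: +64 =574
r64=1000000 pc1: +2 =576
r65=1000001 pc2: +4 =580
r66=1000010 pc2: +4 =584
r67=1000011 pc3: +8 =592
r68=1000100 pc2: +4 =596
r69=1000101 pc3: +8 =604
r70=1000110 pc3: +8 =612
r71=1000111 pc4: +16 =628
r72=1001000 pc2: +4 =632
r73=1001001 pc3: +8 =640
r74=1001010 pc3: +8 =648
r75=1001011 pc4: +16 =664
r76=1001100 pc3: +8 =672
r77=1001101 pc4: +16 =688
r78=1001110 pc4: +16 =704
r79=1001111 pc5: +32 =736
r80=1010000 pc2: +4 =740
r81=1010001 pc3: +8 =748
r82=1010010 pc3: +8 =756
r83=1010011 pc4: +16 =772
r84=1010100 pc3: +8 =780
r85=1010101 pc4: +16 =796
r86=1010110 pc4: +16 =812
r87=1010111 pc5: +32 =844
r88=1011000 pc3: +8 =852
r89=1011001 pc4: +16 =868
r90=1011010 pc4: +16 =884

Answer: 884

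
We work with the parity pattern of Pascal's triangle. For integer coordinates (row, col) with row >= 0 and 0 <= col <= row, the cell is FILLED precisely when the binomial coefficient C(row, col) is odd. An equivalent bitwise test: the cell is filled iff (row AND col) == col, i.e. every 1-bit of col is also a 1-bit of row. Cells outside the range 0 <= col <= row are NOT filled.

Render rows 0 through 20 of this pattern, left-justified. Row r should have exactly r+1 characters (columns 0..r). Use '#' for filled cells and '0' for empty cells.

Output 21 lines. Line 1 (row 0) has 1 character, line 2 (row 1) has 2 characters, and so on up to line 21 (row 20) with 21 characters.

Answer: #
##
#0#
####
#000#
##00##
#0#0#0#
########
#0000000#
##000000##
#0#00000#0#
####0000####
#000#000#000#
##00##00##00##
#0#0#0#0#0#0#0#
################
#000000000000000#
##00000000000000##
#0#0000000000000#0#
####000000000000####
#000#00000000000#000#

Derivation:
r0=0: #
r1=1: ##
r2=10: #0#
r3=11: ####
r4=100: #000#
r5=101: ##00##
r6=110: #0#0#0#
r7=111: ########
r8=1000: #0000000#
r9=1001: ##000000##
r10=1010: #0#00000#0#
r11=1011: ####0000####
r12=1100: #000#000#000#
r13=1101: ##00##00##00##
r14=1110: #0#0#0#0#0#0#0#
r15=1111: ################
r16=10000: #000000000000000#
r17=10001: ##00000000000000##
r18=10010: #0#0000000000000#0#
r19=10011: ####000000000000####
r20=10100: #000#00000000000#000#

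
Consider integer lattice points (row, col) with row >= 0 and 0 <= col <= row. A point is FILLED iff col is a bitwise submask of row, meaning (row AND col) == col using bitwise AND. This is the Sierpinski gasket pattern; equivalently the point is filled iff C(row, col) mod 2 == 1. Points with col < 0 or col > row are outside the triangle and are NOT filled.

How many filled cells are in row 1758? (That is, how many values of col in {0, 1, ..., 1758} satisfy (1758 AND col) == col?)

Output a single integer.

Answer: 256

Derivation:
1758 in binary = 11011011110
popcount(1758) = number of 1-bits in 11011011110 = 8
A col c satisfies (1758 AND c) == c iff every set bit of c is also set in 1758; each of the 8 set bits of 1758 can independently be on or off in c.
count = 2^8 = 256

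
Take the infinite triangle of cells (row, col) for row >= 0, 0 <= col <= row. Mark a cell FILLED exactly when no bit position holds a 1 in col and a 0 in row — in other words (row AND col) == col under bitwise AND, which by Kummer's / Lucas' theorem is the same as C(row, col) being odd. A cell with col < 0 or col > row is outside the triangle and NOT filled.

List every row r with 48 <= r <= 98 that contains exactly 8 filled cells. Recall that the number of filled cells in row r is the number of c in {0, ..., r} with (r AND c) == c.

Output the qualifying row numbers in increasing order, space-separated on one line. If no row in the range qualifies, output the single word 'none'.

Row r has 2^popcount(r) filled cells, so we need popcount(r) = log2(8) = 3.
Scan r = 48..98 and keep those with exactly 3 one-bits:
r=48=110000 popcount=2 -> skip
r=49=110001 popcount=3 -> KEEP
r=50=110010 popcount=3 -> KEEP
r=51=110011 popcount=4 -> skip
r=52=110100 popcount=3 -> KEEP
r=53=110101 popcount=4 -> skip
r=54=110110 popcount=4 -> skip
r=55=110111 popcount=5 -> skip
r=56=111000 popcount=3 -> KEEP
r=57=111001 popcount=4 -> skip
r=58=111010 popcount=4 -> skip
r=59=111011 popcount=5 -> skip
r=60=111100 popcount=4 -> skip
r=61=111101 popcount=5 -> skip
r=62=111110 popcount=5 -> skip
r=63=111111 popcount=6 -> skip
r=64=1000000 popcount=1 -> skip
r=65=1000001 popcount=2 -> skip
r=66=1000010 popcount=2 -> skip
r=67=1000011 popcount=3 -> KEEP
r=68=1000100 popcount=2 -> skip
r=69=1000101 popcount=3 -> KEEP
r=70=1000110 popcount=3 -> KEEP
r=71=1000111 popcount=4 -> skip
r=72=1001000 popcount=2 -> skip
r=73=1001001 popcount=3 -> KEEP
r=74=1001010 popcount=3 -> KEEP
r=75=1001011 popcount=4 -> skip
r=76=1001100 popcount=3 -> KEEP
r=77=1001101 popcount=4 -> skip
r=78=1001110 popcount=4 -> skip
r=79=1001111 popcount=5 -> skip
r=80=1010000 popcount=2 -> skip
r=81=1010001 popcount=3 -> KEEP
r=82=1010010 popcount=3 -> KEEP
r=83=1010011 popcount=4 -> skip
r=84=1010100 popcount=3 -> KEEP
r=85=1010101 popcount=4 -> skip
r=86=1010110 popcount=4 -> skip
r=87=1010111 popcount=5 -> skip
r=88=1011000 popcount=3 -> KEEP
r=89=1011001 popcount=4 -> skip
r=90=1011010 popcount=4 -> skip
r=91=1011011 popcount=5 -> skip
r=92=1011100 popcount=4 -> skip
r=93=1011101 popcount=5 -> skip
r=94=1011110 popcount=5 -> skip
r=95=1011111 popcount=6 -> skip
r=96=1100000 popcount=2 -> skip
r=97=1100001 popcount=3 -> KEEP
r=98=1100010 popcount=3 -> KEEP
Kept rows: 49 50 52 56 67 69 70 73 74 76 81 82 84 88 97 98

Answer: 49 50 52 56 67 69 70 73 74 76 81 82 84 88 97 98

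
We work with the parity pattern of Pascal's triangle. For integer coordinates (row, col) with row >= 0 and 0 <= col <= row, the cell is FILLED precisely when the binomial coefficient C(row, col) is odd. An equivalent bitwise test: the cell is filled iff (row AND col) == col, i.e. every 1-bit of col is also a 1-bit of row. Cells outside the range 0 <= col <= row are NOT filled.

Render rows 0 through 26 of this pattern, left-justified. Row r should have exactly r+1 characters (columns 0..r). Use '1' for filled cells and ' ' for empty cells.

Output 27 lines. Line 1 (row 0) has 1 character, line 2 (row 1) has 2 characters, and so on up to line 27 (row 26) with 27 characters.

Answer: 1
11
1 1
1111
1   1
11  11
1 1 1 1
11111111
1       1
11      11
1 1     1 1
1111    1111
1   1   1   1
11  11  11  11
1 1 1 1 1 1 1 1
1111111111111111
1               1
11              11
1 1             1 1
1111            1111
1   1           1   1
11  11          11  11
1 1 1 1         1 1 1 1
11111111        11111111
1       1       1       1
11      11      11      11
1 1     1 1     1 1     1 1

Derivation:
r0=0: 1
r1=1: 11
r2=10: 1 1
r3=11: 1111
r4=100: 1   1
r5=101: 11  11
r6=110: 1 1 1 1
r7=111: 11111111
r8=1000: 1       1
r9=1001: 11      11
r10=1010: 1 1     1 1
r11=1011: 1111    1111
r12=1100: 1   1   1   1
r13=1101: 11  11  11  11
r14=1110: 1 1 1 1 1 1 1 1
r15=1111: 1111111111111111
r16=10000: 1               1
r17=10001: 11              11
r18=10010: 1 1             1 1
r19=10011: 1111            1111
r20=10100: 1   1           1   1
r21=10101: 11  11          11  11
r22=10110: 1 1 1 1         1 1 1 1
r23=10111: 11111111        11111111
r24=11000: 1       1       1       1
r25=11001: 11      11      11      11
r26=11010: 1 1     1 1     1 1     1 1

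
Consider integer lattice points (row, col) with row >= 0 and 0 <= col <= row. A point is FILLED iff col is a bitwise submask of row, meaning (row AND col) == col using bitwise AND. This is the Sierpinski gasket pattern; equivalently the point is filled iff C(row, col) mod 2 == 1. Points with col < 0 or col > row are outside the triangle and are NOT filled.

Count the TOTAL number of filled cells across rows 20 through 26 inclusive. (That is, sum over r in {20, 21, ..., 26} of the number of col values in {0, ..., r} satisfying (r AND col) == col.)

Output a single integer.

Answer: 56

Derivation:
r20=10100 pc2: +4 =4
r21=10101 pc3: +8 =12
r22=10110 pc3: +8 =20
r23=10111 pc4: +16 =36
r24=11000 pc2: +4 =40
r25=11001 pc3: +8 =48
r26=11010 pc3: +8 =56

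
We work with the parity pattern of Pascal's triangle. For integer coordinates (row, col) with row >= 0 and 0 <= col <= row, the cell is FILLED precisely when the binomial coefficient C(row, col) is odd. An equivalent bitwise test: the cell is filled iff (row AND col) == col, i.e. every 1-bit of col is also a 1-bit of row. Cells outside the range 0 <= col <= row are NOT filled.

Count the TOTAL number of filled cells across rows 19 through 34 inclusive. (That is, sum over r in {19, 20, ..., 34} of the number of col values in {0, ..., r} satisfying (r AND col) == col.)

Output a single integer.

r19=10011 pc3: +8 =8
r20=10100 pc2: +4 =12
r21=10101 pc3: +8 =20
r22=10110 pc3: +8 =28
r23=10111 pc4: +16 =44
r24=11000 pc2: +4 =48
r25=11001 pc3: +8 =56
r26=11010 pc3: +8 =64
r27=11011 pc4: +16 =80
r28=11100 pc3: +8 =88
r29=11101 pc4: +16 =104
r30=11110 pc4: +16 =120
r31=11111 pc5: +32 =152
r32=100000 pc1: +2 =154
r33=100001 pc2: +4 =158
r34=100010 pc2: +4 =162

Answer: 162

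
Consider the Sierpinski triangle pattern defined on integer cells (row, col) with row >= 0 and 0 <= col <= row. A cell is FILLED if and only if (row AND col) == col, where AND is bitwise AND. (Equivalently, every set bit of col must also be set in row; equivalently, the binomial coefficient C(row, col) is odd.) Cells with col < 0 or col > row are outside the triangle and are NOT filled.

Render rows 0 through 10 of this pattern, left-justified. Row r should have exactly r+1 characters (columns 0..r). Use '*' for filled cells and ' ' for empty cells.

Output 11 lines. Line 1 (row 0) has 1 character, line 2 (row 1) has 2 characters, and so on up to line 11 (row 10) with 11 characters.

r0=0: *
r1=1: **
r2=10: * *
r3=11: ****
r4=100: *   *
r5=101: **  **
r6=110: * * * *
r7=111: ********
r8=1000: *       *
r9=1001: **      **
r10=1010: * *     * *

Answer: *
**
* *
****
*   *
**  **
* * * *
********
*       *
**      **
* *     * *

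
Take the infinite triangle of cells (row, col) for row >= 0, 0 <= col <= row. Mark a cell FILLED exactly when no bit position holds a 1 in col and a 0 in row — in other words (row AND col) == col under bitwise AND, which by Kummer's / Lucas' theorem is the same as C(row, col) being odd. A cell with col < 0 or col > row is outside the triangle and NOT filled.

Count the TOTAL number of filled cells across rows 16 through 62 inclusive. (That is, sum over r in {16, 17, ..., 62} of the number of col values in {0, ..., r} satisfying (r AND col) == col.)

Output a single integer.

r16=10000 pc1: +2 =2
r17=10001 pc2: +4 =6
r18=10010 pc2: +4 =10
r19=10011 pc3: +8 =18
r20=10100 pc2: +4 =22
r21=10101 pc3: +8 =30
r22=10110 pc3: +8 =38
r23=10111 pc4: +16 =54
r24=11000 pc2: +4 =58
r25=11001 pc3: +8 =66
r26=11010 pc3: +8 =74
r27=11011 pc4: +16 =90
r28=11100 pc3: +8 =98
r29=11101 pc4: +16 =114
r30=11110 pc4: +16 =130
r31=11111 pc5: +32 =162
r32=100000 pc1: +2 =164
r33=100001 pc2: +4 =168
r34=100010 pc2: +4 =172
r35=100011 pc3: +8 =180
r36=100100 pc2: +4 =184
r37=100101 pc3: +8 =192
r38=100110 pc3: +8 =200
r39=100111 pc4: +16 =216
r40=101000 pc2: +4 =220
r41=101001 pc3: +8 =228
r42=101010 pc3: +8 =236
r43=101011 pc4: +16 =252
r44=101100 pc3: +8 =260
r45=101101 pc4: +16 =276
r46=101110 pc4: +16 =292
r47=101111 pc5: +32 =324
r48=110000 pc2: +4 =328
r49=110001 pc3: +8 =336
r50=110010 pc3: +8 =344
r51=110011 pc4: +16 =360
r52=110100 pc3: +8 =368
r53=110101 pc4: +16 =384
r54=110110 pc4: +16 =400
r55=110111 pc5: +32 =432
r56=111000 pc3: +8 =440
r57=111001 pc4: +16 =456
r58=111010 pc4: +16 =472
r59=111011 pc5: +32 =504
r60=111100 pc4: +16 =520
r61=111101 pc5: +32 =552
r62=111110 pc5: +32 =584

Answer: 584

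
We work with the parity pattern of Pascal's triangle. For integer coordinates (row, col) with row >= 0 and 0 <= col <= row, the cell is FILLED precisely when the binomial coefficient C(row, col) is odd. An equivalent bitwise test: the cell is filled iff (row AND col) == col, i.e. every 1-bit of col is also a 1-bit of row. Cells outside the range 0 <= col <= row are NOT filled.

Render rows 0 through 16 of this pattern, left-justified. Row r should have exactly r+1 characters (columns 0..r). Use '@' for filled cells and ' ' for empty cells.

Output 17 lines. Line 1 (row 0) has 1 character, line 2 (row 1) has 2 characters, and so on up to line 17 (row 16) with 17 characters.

Answer: @
@@
@ @
@@@@
@   @
@@  @@
@ @ @ @
@@@@@@@@
@       @
@@      @@
@ @     @ @
@@@@    @@@@
@   @   @   @
@@  @@  @@  @@
@ @ @ @ @ @ @ @
@@@@@@@@@@@@@@@@
@               @

Derivation:
r0=0: @
r1=1: @@
r2=10: @ @
r3=11: @@@@
r4=100: @   @
r5=101: @@  @@
r6=110: @ @ @ @
r7=111: @@@@@@@@
r8=1000: @       @
r9=1001: @@      @@
r10=1010: @ @     @ @
r11=1011: @@@@    @@@@
r12=1100: @   @   @   @
r13=1101: @@  @@  @@  @@
r14=1110: @ @ @ @ @ @ @ @
r15=1111: @@@@@@@@@@@@@@@@
r16=10000: @               @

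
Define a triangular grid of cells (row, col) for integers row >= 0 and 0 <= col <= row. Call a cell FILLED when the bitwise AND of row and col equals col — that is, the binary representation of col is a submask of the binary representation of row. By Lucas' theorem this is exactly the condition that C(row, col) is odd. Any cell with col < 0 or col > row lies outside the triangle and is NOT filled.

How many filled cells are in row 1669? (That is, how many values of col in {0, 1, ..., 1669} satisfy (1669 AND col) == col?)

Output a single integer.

Answer: 32

Derivation:
1669 in binary = 11010000101
popcount(1669) = number of 1-bits in 11010000101 = 5
A col c satisfies (1669 AND c) == c iff every set bit of c is also set in 1669; each of the 5 set bits of 1669 can independently be on or off in c.
count = 2^5 = 32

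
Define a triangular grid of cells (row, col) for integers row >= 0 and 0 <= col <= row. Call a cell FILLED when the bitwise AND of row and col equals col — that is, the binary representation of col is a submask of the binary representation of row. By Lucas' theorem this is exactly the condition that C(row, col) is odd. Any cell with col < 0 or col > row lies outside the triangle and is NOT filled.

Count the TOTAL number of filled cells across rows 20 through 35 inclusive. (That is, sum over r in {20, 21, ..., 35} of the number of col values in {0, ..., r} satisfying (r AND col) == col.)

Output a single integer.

r20=10100 pc2: +4 =4
r21=10101 pc3: +8 =12
r22=10110 pc3: +8 =20
r23=10111 pc4: +16 =36
r24=11000 pc2: +4 =40
r25=11001 pc3: +8 =48
r26=11010 pc3: +8 =56
r27=11011 pc4: +16 =72
r28=11100 pc3: +8 =80
r29=11101 pc4: +16 =96
r30=11110 pc4: +16 =112
r31=11111 pc5: +32 =144
r32=100000 pc1: +2 =146
r33=100001 pc2: +4 =150
r34=100010 pc2: +4 =154
r35=100011 pc3: +8 =162

Answer: 162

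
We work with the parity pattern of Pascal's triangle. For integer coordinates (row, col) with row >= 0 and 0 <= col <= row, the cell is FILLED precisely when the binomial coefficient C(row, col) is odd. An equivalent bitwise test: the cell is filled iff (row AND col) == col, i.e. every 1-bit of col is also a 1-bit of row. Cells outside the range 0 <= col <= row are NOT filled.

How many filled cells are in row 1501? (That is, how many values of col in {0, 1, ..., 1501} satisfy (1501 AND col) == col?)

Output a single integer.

Answer: 256

Derivation:
1501 in binary = 10111011101
popcount(1501) = number of 1-bits in 10111011101 = 8
A col c satisfies (1501 AND c) == c iff every set bit of c is also set in 1501; each of the 8 set bits of 1501 can independently be on or off in c.
count = 2^8 = 256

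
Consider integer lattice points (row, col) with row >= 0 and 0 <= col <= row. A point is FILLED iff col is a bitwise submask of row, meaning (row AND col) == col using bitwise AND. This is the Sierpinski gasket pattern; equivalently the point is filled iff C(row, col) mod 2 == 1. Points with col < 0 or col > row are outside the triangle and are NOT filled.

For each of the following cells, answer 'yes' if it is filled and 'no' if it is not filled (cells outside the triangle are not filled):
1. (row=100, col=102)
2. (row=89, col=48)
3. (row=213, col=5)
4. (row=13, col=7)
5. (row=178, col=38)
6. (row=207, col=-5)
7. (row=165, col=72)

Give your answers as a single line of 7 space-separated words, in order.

Answer: no no yes no no no no

Derivation:
(100,102): col outside [0, 100] -> not filled
(89,48): row=0b1011001, col=0b110000, row AND col = 0b10000 = 16; 16 != 48 -> empty
(213,5): row=0b11010101, col=0b101, row AND col = 0b101 = 5; 5 == 5 -> filled
(13,7): row=0b1101, col=0b111, row AND col = 0b101 = 5; 5 != 7 -> empty
(178,38): row=0b10110010, col=0b100110, row AND col = 0b100010 = 34; 34 != 38 -> empty
(207,-5): col outside [0, 207] -> not filled
(165,72): row=0b10100101, col=0b1001000, row AND col = 0b0 = 0; 0 != 72 -> empty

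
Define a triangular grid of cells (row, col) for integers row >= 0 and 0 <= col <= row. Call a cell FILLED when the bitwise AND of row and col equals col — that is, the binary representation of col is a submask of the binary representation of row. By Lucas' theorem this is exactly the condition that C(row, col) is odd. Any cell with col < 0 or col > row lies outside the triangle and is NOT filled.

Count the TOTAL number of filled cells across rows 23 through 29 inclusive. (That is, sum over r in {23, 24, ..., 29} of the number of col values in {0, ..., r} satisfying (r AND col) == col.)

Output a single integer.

Answer: 76

Derivation:
r23=10111 pc4: +16 =16
r24=11000 pc2: +4 =20
r25=11001 pc3: +8 =28
r26=11010 pc3: +8 =36
r27=11011 pc4: +16 =52
r28=11100 pc3: +8 =60
r29=11101 pc4: +16 =76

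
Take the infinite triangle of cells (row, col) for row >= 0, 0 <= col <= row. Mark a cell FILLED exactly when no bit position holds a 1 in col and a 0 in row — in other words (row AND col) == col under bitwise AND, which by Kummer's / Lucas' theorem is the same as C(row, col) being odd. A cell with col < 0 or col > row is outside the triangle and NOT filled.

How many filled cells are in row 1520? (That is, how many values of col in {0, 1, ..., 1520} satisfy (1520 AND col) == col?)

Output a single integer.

Answer: 64

Derivation:
1520 in binary = 10111110000
popcount(1520) = number of 1-bits in 10111110000 = 6
A col c satisfies (1520 AND c) == c iff every set bit of c is also set in 1520; each of the 6 set bits of 1520 can independently be on or off in c.
count = 2^6 = 64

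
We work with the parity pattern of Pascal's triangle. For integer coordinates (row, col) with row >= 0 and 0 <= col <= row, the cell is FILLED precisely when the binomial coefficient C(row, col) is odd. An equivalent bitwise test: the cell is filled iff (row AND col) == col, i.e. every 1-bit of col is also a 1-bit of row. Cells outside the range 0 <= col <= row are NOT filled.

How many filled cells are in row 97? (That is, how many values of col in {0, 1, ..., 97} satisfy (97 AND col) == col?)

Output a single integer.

97 in binary = 1100001
popcount(97) = number of 1-bits in 1100001 = 3
A col c satisfies (97 AND c) == c iff every set bit of c is also set in 97; each of the 3 set bits of 97 can independently be on or off in c.
count = 2^3 = 8

Answer: 8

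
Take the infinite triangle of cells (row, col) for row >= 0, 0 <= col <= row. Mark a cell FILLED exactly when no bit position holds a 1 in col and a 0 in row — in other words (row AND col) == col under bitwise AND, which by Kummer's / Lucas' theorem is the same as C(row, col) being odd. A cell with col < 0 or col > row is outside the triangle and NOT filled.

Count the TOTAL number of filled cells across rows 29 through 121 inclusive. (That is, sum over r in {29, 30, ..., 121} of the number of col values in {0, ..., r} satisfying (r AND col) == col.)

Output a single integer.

r29=11101 pc4: +16 =16
r30=11110 pc4: +16 =32
r31=11111 pc5: +32 =64
r32=100000 pc1: +2 =66
r33=100001 pc2: +4 =70
r34=100010 pc2: +4 =74
r35=100011 pc3: +8 =82
r36=100100 pc2: +4 =86
r37=100101 pc3: +8 =94
r38=100110 pc3: +8 =102
r39=100111 pc4: +16 =118
r40=101000 pc2: +4 =122
r41=101001 pc3: +8 =130
r42=101010 pc3: +8 =138
r43=101011 pc4: +16 =154
r44=101100 pc3: +8 =162
r45=101101 pc4: +16 =178
r46=101110 pc4: +16 =194
r47=101111 pc5: +32 =226
r48=110000 pc2: +4 =230
r49=110001 pc3: +8 =238
r50=110010 pc3: +8 =246
r51=110011 pc4: +16 =262
r52=110100 pc3: +8 =270
r53=110101 pc4: +16 =286
r54=110110 pc4: +16 =302
r55=110111 pc5: +32 =334
r56=111000 pc3: +8 =342
r57=111001 pc4: +16 =358
r58=111010 pc4: +16 =374
r59=111011 pc5: +32 =406
r60=111100 pc4: +16 =422
r61=111101 pc5: +32 =454
r62=111110 pc5: +32 =486
r63=111111 pc6: +64 =550
r64=1000000 pc1: +2 =552
r65=1000001 pc2: +4 =556
r66=1000010 pc2: +4 =560
r67=1000011 pc3: +8 =568
r68=1000100 pc2: +4 =572
r69=1000101 pc3: +8 =580
r70=1000110 pc3: +8 =588
r71=1000111 pc4: +16 =604
r72=1001000 pc2: +4 =608
r73=1001001 pc3: +8 =616
r74=1001010 pc3: +8 =624
r75=1001011 pc4: +16 =640
r76=1001100 pc3: +8 =648
r77=1001101 pc4: +16 =664
r78=1001110 pc4: +16 =680
r79=1001111 pc5: +32 =712
r80=1010000 pc2: +4 =716
r81=1010001 pc3: +8 =724
r82=1010010 pc3: +8 =732
r83=1010011 pc4: +16 =748
r84=1010100 pc3: +8 =756
r85=1010101 pc4: +16 =772
r86=1010110 pc4: +16 =788
r87=1010111 pc5: +32 =820
r88=1011000 pc3: +8 =828
r89=1011001 pc4: +16 =844
r90=1011010 pc4: +16 =860
r91=1011011 pc5: +32 =892
r92=1011100 pc4: +16 =908
r93=1011101 pc5: +32 =940
r94=1011110 pc5: +32 =972
r95=1011111 pc6: +64 =1036
r96=1100000 pc2: +4 =1040
r97=1100001 pc3: +8 =1048
r98=1100010 pc3: +8 =1056
r99=1100011 pc4: +16 =1072
r100=1100100 pc3: +8 =1080
r101=1100101 pc4: +16 =1096
r102=1100110 pc4: +16 =1112
r103=1100111 pc5: +32 =1144
r104=1101000 pc3: +8 =1152
r105=1101001 pc4: +16 =1168
r106=1101010 pc4: +16 =1184
r107=1101011 pc5: +32 =1216
r108=1101100 pc4: +16 =1232
r109=1101101 pc5: +32 =1264
r110=1101110 pc5: +32 =1296
r111=1101111 pc6: +64 =1360
r112=1110000 pc3: +8 =1368
r113=1110001 pc4: +16 =1384
r114=1110010 pc4: +16 =1400
r115=1110011 pc5: +32 =1432
r116=1110100 pc4: +16 =1448
r117=1110101 pc5: +32 =1480
r118=1110110 pc5: +32 =1512
r119=1110111 pc6: +64 =1576
r120=1111000 pc4: +16 =1592
r121=1111001 pc5: +32 =1624

Answer: 1624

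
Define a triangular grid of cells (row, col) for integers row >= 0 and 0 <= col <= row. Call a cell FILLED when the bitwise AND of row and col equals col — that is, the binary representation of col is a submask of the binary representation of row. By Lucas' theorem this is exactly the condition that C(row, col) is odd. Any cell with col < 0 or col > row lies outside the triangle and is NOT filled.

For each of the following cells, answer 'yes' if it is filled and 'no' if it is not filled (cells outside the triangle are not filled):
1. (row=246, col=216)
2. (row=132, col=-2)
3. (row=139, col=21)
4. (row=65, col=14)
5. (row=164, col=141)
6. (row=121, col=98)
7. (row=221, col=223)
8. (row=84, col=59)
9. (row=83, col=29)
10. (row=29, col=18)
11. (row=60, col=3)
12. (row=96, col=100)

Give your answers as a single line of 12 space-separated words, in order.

Answer: no no no no no no no no no no no no

Derivation:
(246,216): row=0b11110110, col=0b11011000, row AND col = 0b11010000 = 208; 208 != 216 -> empty
(132,-2): col outside [0, 132] -> not filled
(139,21): row=0b10001011, col=0b10101, row AND col = 0b1 = 1; 1 != 21 -> empty
(65,14): row=0b1000001, col=0b1110, row AND col = 0b0 = 0; 0 != 14 -> empty
(164,141): row=0b10100100, col=0b10001101, row AND col = 0b10000100 = 132; 132 != 141 -> empty
(121,98): row=0b1111001, col=0b1100010, row AND col = 0b1100000 = 96; 96 != 98 -> empty
(221,223): col outside [0, 221] -> not filled
(84,59): row=0b1010100, col=0b111011, row AND col = 0b10000 = 16; 16 != 59 -> empty
(83,29): row=0b1010011, col=0b11101, row AND col = 0b10001 = 17; 17 != 29 -> empty
(29,18): row=0b11101, col=0b10010, row AND col = 0b10000 = 16; 16 != 18 -> empty
(60,3): row=0b111100, col=0b11, row AND col = 0b0 = 0; 0 != 3 -> empty
(96,100): col outside [0, 96] -> not filled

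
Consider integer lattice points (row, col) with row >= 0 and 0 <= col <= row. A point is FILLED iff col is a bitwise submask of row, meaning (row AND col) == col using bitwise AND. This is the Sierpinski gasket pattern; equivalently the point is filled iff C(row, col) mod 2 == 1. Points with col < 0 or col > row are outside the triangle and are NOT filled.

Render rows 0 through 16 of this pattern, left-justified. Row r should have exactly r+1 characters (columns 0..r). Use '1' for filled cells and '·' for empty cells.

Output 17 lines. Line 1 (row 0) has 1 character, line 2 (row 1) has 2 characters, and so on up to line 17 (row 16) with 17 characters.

Answer: 1
11
1·1
1111
1···1
11··11
1·1·1·1
11111111
1·······1
11······11
1·1·····1·1
1111····1111
1···1···1···1
11··11··11··11
1·1·1·1·1·1·1·1
1111111111111111
1···············1

Derivation:
r0=0: 1
r1=1: 11
r2=10: 1·1
r3=11: 1111
r4=100: 1···1
r5=101: 11··11
r6=110: 1·1·1·1
r7=111: 11111111
r8=1000: 1·······1
r9=1001: 11······11
r10=1010: 1·1·····1·1
r11=1011: 1111····1111
r12=1100: 1···1···1···1
r13=1101: 11··11··11··11
r14=1110: 1·1·1·1·1·1·1·1
r15=1111: 1111111111111111
r16=10000: 1···············1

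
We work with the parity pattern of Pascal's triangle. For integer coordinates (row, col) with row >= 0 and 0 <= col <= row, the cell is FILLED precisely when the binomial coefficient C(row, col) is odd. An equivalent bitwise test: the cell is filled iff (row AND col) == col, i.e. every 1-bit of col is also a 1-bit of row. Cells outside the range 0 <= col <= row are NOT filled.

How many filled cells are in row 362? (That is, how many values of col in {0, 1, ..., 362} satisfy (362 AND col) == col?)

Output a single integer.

Answer: 32

Derivation:
362 in binary = 101101010
popcount(362) = number of 1-bits in 101101010 = 5
A col c satisfies (362 AND c) == c iff every set bit of c is also set in 362; each of the 5 set bits of 362 can independently be on or off in c.
count = 2^5 = 32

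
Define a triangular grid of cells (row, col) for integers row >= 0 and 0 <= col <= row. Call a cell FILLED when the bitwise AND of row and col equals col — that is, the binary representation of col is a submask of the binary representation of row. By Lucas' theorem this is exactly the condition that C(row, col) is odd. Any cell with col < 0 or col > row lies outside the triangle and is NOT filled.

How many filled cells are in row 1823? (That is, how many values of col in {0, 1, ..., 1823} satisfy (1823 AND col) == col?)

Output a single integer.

Answer: 256

Derivation:
1823 in binary = 11100011111
popcount(1823) = number of 1-bits in 11100011111 = 8
A col c satisfies (1823 AND c) == c iff every set bit of c is also set in 1823; each of the 8 set bits of 1823 can independently be on or off in c.
count = 2^8 = 256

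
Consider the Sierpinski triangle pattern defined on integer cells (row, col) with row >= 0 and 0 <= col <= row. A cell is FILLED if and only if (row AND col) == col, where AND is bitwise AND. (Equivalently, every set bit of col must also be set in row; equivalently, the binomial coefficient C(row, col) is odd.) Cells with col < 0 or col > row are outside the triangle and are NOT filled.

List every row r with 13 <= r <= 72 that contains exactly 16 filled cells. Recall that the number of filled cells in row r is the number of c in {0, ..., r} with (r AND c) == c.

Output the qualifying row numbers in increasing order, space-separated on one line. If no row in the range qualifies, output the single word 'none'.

Answer: 15 23 27 29 30 39 43 45 46 51 53 54 57 58 60 71

Derivation:
Row r has 2^popcount(r) filled cells, so we need popcount(r) = log2(16) = 4.
Scan r = 13..72 and keep those with exactly 4 one-bits:
r=13=1101 popcount=3 -> skip
r=14=1110 popcount=3 -> skip
r=15=1111 popcount=4 -> KEEP
r=16=10000 popcount=1 -> skip
r=17=10001 popcount=2 -> skip
r=18=10010 popcount=2 -> skip
r=19=10011 popcount=3 -> skip
r=20=10100 popcount=2 -> skip
r=21=10101 popcount=3 -> skip
r=22=10110 popcount=3 -> skip
r=23=10111 popcount=4 -> KEEP
r=24=11000 popcount=2 -> skip
r=25=11001 popcount=3 -> skip
r=26=11010 popcount=3 -> skip
r=27=11011 popcount=4 -> KEEP
r=28=11100 popcount=3 -> skip
r=29=11101 popcount=4 -> KEEP
r=30=11110 popcount=4 -> KEEP
r=31=11111 popcount=5 -> skip
r=32=100000 popcount=1 -> skip
r=33=100001 popcount=2 -> skip
r=34=100010 popcount=2 -> skip
r=35=100011 popcount=3 -> skip
r=36=100100 popcount=2 -> skip
r=37=100101 popcount=3 -> skip
r=38=100110 popcount=3 -> skip
r=39=100111 popcount=4 -> KEEP
r=40=101000 popcount=2 -> skip
r=41=101001 popcount=3 -> skip
r=42=101010 popcount=3 -> skip
r=43=101011 popcount=4 -> KEEP
r=44=101100 popcount=3 -> skip
r=45=101101 popcount=4 -> KEEP
r=46=101110 popcount=4 -> KEEP
r=47=101111 popcount=5 -> skip
r=48=110000 popcount=2 -> skip
r=49=110001 popcount=3 -> skip
r=50=110010 popcount=3 -> skip
r=51=110011 popcount=4 -> KEEP
r=52=110100 popcount=3 -> skip
r=53=110101 popcount=4 -> KEEP
r=54=110110 popcount=4 -> KEEP
r=55=110111 popcount=5 -> skip
r=56=111000 popcount=3 -> skip
r=57=111001 popcount=4 -> KEEP
r=58=111010 popcount=4 -> KEEP
r=59=111011 popcount=5 -> skip
r=60=111100 popcount=4 -> KEEP
r=61=111101 popcount=5 -> skip
r=62=111110 popcount=5 -> skip
r=63=111111 popcount=6 -> skip
r=64=1000000 popcount=1 -> skip
r=65=1000001 popcount=2 -> skip
r=66=1000010 popcount=2 -> skip
r=67=1000011 popcount=3 -> skip
r=68=1000100 popcount=2 -> skip
r=69=1000101 popcount=3 -> skip
r=70=1000110 popcount=3 -> skip
r=71=1000111 popcount=4 -> KEEP
r=72=1001000 popcount=2 -> skip
Kept rows: 15 23 27 29 30 39 43 45 46 51 53 54 57 58 60 71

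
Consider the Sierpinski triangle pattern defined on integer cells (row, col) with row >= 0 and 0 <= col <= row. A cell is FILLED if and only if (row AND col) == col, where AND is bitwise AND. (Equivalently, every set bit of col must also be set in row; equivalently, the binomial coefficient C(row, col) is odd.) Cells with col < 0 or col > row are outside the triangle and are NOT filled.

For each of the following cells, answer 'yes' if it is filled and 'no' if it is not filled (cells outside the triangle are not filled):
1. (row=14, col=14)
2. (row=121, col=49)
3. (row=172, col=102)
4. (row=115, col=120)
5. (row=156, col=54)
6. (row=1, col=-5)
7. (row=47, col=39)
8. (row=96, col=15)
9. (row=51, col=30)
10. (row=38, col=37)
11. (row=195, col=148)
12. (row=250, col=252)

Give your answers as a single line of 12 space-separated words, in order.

(14,14): row=0b1110, col=0b1110, row AND col = 0b1110 = 14; 14 == 14 -> filled
(121,49): row=0b1111001, col=0b110001, row AND col = 0b110001 = 49; 49 == 49 -> filled
(172,102): row=0b10101100, col=0b1100110, row AND col = 0b100100 = 36; 36 != 102 -> empty
(115,120): col outside [0, 115] -> not filled
(156,54): row=0b10011100, col=0b110110, row AND col = 0b10100 = 20; 20 != 54 -> empty
(1,-5): col outside [0, 1] -> not filled
(47,39): row=0b101111, col=0b100111, row AND col = 0b100111 = 39; 39 == 39 -> filled
(96,15): row=0b1100000, col=0b1111, row AND col = 0b0 = 0; 0 != 15 -> empty
(51,30): row=0b110011, col=0b11110, row AND col = 0b10010 = 18; 18 != 30 -> empty
(38,37): row=0b100110, col=0b100101, row AND col = 0b100100 = 36; 36 != 37 -> empty
(195,148): row=0b11000011, col=0b10010100, row AND col = 0b10000000 = 128; 128 != 148 -> empty
(250,252): col outside [0, 250] -> not filled

Answer: yes yes no no no no yes no no no no no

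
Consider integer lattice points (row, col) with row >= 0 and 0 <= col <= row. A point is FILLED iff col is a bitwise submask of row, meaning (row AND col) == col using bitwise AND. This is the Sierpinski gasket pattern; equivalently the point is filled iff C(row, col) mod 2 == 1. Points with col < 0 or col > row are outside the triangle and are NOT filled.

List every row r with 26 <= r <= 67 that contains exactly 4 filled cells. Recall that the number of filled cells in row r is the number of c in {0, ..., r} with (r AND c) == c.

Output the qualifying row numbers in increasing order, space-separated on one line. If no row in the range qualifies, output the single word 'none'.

Answer: 33 34 36 40 48 65 66

Derivation:
Row r has 2^popcount(r) filled cells, so we need popcount(r) = log2(4) = 2.
Scan r = 26..67 and keep those with exactly 2 one-bits:
r=26=11010 popcount=3 -> skip
r=27=11011 popcount=4 -> skip
r=28=11100 popcount=3 -> skip
r=29=11101 popcount=4 -> skip
r=30=11110 popcount=4 -> skip
r=31=11111 popcount=5 -> skip
r=32=100000 popcount=1 -> skip
r=33=100001 popcount=2 -> KEEP
r=34=100010 popcount=2 -> KEEP
r=35=100011 popcount=3 -> skip
r=36=100100 popcount=2 -> KEEP
r=37=100101 popcount=3 -> skip
r=38=100110 popcount=3 -> skip
r=39=100111 popcount=4 -> skip
r=40=101000 popcount=2 -> KEEP
r=41=101001 popcount=3 -> skip
r=42=101010 popcount=3 -> skip
r=43=101011 popcount=4 -> skip
r=44=101100 popcount=3 -> skip
r=45=101101 popcount=4 -> skip
r=46=101110 popcount=4 -> skip
r=47=101111 popcount=5 -> skip
r=48=110000 popcount=2 -> KEEP
r=49=110001 popcount=3 -> skip
r=50=110010 popcount=3 -> skip
r=51=110011 popcount=4 -> skip
r=52=110100 popcount=3 -> skip
r=53=110101 popcount=4 -> skip
r=54=110110 popcount=4 -> skip
r=55=110111 popcount=5 -> skip
r=56=111000 popcount=3 -> skip
r=57=111001 popcount=4 -> skip
r=58=111010 popcount=4 -> skip
r=59=111011 popcount=5 -> skip
r=60=111100 popcount=4 -> skip
r=61=111101 popcount=5 -> skip
r=62=111110 popcount=5 -> skip
r=63=111111 popcount=6 -> skip
r=64=1000000 popcount=1 -> skip
r=65=1000001 popcount=2 -> KEEP
r=66=1000010 popcount=2 -> KEEP
r=67=1000011 popcount=3 -> skip
Kept rows: 33 34 36 40 48 65 66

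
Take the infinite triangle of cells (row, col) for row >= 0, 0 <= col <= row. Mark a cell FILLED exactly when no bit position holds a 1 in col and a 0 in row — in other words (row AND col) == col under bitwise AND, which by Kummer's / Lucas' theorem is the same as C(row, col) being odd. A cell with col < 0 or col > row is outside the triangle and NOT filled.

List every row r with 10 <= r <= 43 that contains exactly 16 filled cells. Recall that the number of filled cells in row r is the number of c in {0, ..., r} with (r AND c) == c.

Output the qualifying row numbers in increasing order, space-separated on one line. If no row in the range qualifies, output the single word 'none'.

Answer: 15 23 27 29 30 39 43

Derivation:
Row r has 2^popcount(r) filled cells, so we need popcount(r) = log2(16) = 4.
Scan r = 10..43 and keep those with exactly 4 one-bits:
r=10=1010 popcount=2 -> skip
r=11=1011 popcount=3 -> skip
r=12=1100 popcount=2 -> skip
r=13=1101 popcount=3 -> skip
r=14=1110 popcount=3 -> skip
r=15=1111 popcount=4 -> KEEP
r=16=10000 popcount=1 -> skip
r=17=10001 popcount=2 -> skip
r=18=10010 popcount=2 -> skip
r=19=10011 popcount=3 -> skip
r=20=10100 popcount=2 -> skip
r=21=10101 popcount=3 -> skip
r=22=10110 popcount=3 -> skip
r=23=10111 popcount=4 -> KEEP
r=24=11000 popcount=2 -> skip
r=25=11001 popcount=3 -> skip
r=26=11010 popcount=3 -> skip
r=27=11011 popcount=4 -> KEEP
r=28=11100 popcount=3 -> skip
r=29=11101 popcount=4 -> KEEP
r=30=11110 popcount=4 -> KEEP
r=31=11111 popcount=5 -> skip
r=32=100000 popcount=1 -> skip
r=33=100001 popcount=2 -> skip
r=34=100010 popcount=2 -> skip
r=35=100011 popcount=3 -> skip
r=36=100100 popcount=2 -> skip
r=37=100101 popcount=3 -> skip
r=38=100110 popcount=3 -> skip
r=39=100111 popcount=4 -> KEEP
r=40=101000 popcount=2 -> skip
r=41=101001 popcount=3 -> skip
r=42=101010 popcount=3 -> skip
r=43=101011 popcount=4 -> KEEP
Kept rows: 15 23 27 29 30 39 43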